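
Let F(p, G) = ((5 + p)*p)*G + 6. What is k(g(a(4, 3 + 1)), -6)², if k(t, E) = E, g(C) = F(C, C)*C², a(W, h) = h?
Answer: 36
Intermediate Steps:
F(p, G) = 6 + G*p*(5 + p) (F(p, G) = (p*(5 + p))*G + 6 = G*p*(5 + p) + 6 = 6 + G*p*(5 + p))
g(C) = C²*(6 + C³ + 5*C²) (g(C) = (6 + C*C² + 5*C*C)*C² = (6 + C³ + 5*C²)*C² = C²*(6 + C³ + 5*C²))
k(g(a(4, 3 + 1)), -6)² = (-6)² = 36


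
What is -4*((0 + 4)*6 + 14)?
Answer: -152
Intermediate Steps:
-4*((0 + 4)*6 + 14) = -4*(4*6 + 14) = -4*(24 + 14) = -4*38 = -152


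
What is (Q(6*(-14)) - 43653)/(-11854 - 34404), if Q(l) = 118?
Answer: 43535/46258 ≈ 0.94113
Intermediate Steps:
(Q(6*(-14)) - 43653)/(-11854 - 34404) = (118 - 43653)/(-11854 - 34404) = -43535/(-46258) = -43535*(-1/46258) = 43535/46258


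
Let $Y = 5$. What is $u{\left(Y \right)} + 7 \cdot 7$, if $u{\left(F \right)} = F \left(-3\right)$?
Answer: $34$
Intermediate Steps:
$u{\left(F \right)} = - 3 F$
$u{\left(Y \right)} + 7 \cdot 7 = \left(-3\right) 5 + 7 \cdot 7 = -15 + 49 = 34$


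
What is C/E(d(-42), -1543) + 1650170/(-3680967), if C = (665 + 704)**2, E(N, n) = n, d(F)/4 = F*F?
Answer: -6901271005997/5679732081 ≈ -1215.1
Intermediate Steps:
d(F) = 4*F**2 (d(F) = 4*(F*F) = 4*F**2)
C = 1874161 (C = 1369**2 = 1874161)
C/E(d(-42), -1543) + 1650170/(-3680967) = 1874161/(-1543) + 1650170/(-3680967) = 1874161*(-1/1543) + 1650170*(-1/3680967) = -1874161/1543 - 1650170/3680967 = -6901271005997/5679732081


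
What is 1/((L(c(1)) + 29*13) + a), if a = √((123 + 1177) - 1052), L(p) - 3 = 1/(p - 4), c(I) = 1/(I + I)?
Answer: 9303/3526406 - 49*√62/3526406 ≈ 0.0025287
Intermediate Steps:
c(I) = 1/(2*I)
L(p) = 3 + 1/(-4 + p) (L(p) = 3 + 1/(p - 4) = 3 + 1/(-4 + p))
a = 2*√62 (a = √(1300 - 1052) = √248 = 2*√62 ≈ 15.748)
1/((L(c(1)) + 29*13) + a) = 1/(((-11 + 3*((½)/1))/(-4 + (½)/1) + 29*13) + 2*√62) = 1/(((-11 + 3*((½)*1))/(-4 + (½)*1) + 377) + 2*√62) = 1/(((-11 + 3*(½))/(-4 + ½) + 377) + 2*√62) = 1/(((-11 + 3/2)/(-7/2) + 377) + 2*√62) = 1/((-2/7*(-19/2) + 377) + 2*√62) = 1/((19/7 + 377) + 2*√62) = 1/(2658/7 + 2*√62)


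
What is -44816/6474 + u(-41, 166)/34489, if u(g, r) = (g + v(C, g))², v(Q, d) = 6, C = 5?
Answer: -8449057/1226823 ≈ -6.8869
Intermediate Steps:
u(g, r) = (6 + g)² (u(g, r) = (g + 6)² = (6 + g)²)
-44816/6474 + u(-41, 166)/34489 = -44816/6474 + (6 - 41)²/34489 = -44816*1/6474 + (-35)²*(1/34489) = -22408/3237 + 1225*(1/34489) = -22408/3237 + 175/4927 = -8449057/1226823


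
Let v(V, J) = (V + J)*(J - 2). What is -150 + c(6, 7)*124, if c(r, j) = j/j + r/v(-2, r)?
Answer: 41/2 ≈ 20.500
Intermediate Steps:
v(V, J) = (-2 + J)*(J + V) (v(V, J) = (J + V)*(-2 + J) = (-2 + J)*(J + V))
c(r, j) = 1 + r/(4 + r² - 4*r) (c(r, j) = j/j + r/(r² - 2*r - 2*(-2) + r*(-2)) = 1 + r/(r² - 2*r + 4 - 2*r) = 1 + r/(4 + r² - 4*r))
-150 + c(6, 7)*124 = -150 + ((4 + 6² - 3*6)/(4 + 6² - 4*6))*124 = -150 + ((4 + 36 - 18)/(4 + 36 - 24))*124 = -150 + (22/16)*124 = -150 + ((1/16)*22)*124 = -150 + (11/8)*124 = -150 + 341/2 = 41/2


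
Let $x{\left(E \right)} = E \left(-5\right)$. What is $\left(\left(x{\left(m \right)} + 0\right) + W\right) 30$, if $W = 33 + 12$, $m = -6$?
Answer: $2250$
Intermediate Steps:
$x{\left(E \right)} = - 5 E$
$W = 45$
$\left(\left(x{\left(m \right)} + 0\right) + W\right) 30 = \left(\left(\left(-5\right) \left(-6\right) + 0\right) + 45\right) 30 = \left(\left(30 + 0\right) + 45\right) 30 = \left(30 + 45\right) 30 = 75 \cdot 30 = 2250$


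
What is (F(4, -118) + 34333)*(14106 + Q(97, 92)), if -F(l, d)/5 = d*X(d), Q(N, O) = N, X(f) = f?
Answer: -501181261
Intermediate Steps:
F(l, d) = -5*d**2 (F(l, d) = -5*d*d = -5*d**2)
(F(4, -118) + 34333)*(14106 + Q(97, 92)) = (-5*(-118)**2 + 34333)*(14106 + 97) = (-5*13924 + 34333)*14203 = (-69620 + 34333)*14203 = -35287*14203 = -501181261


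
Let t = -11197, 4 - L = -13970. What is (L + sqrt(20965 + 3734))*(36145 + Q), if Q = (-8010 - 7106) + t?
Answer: 137392368 + 9832*sqrt(24699) ≈ 1.3894e+8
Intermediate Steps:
L = 13974 (L = 4 - 1*(-13970) = 4 + 13970 = 13974)
Q = -26313 (Q = (-8010 - 7106) - 11197 = -15116 - 11197 = -26313)
(L + sqrt(20965 + 3734))*(36145 + Q) = (13974 + sqrt(20965 + 3734))*(36145 - 26313) = (13974 + sqrt(24699))*9832 = 137392368 + 9832*sqrt(24699)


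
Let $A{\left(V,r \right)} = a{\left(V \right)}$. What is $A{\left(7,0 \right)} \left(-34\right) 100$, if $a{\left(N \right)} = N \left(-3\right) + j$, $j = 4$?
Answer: $57800$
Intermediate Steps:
$a{\left(N \right)} = 4 - 3 N$ ($a{\left(N \right)} = N \left(-3\right) + 4 = - 3 N + 4 = 4 - 3 N$)
$A{\left(V,r \right)} = 4 - 3 V$
$A{\left(7,0 \right)} \left(-34\right) 100 = \left(4 - 21\right) \left(-34\right) 100 = \left(-17\right) \left(-34\right) 100 = 578 \cdot 100 = 57800$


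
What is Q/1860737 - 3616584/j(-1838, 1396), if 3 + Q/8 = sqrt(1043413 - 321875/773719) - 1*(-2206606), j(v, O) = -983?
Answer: 6746864388400/1829104471 + 32*sqrt(39039352975130423)/1439687570903 ≈ 3688.6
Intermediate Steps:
Q = 17652824 + 32*sqrt(39039352975130423)/773719 (Q = -24 + 8*(sqrt(1043413 - 321875/773719) - 1*(-2206606)) = -24 + 8*(sqrt(1043413 - 321875*1/773719) + 2206606) = -24 + 8*(sqrt(1043413 - 321875/773719) + 2206606) = -24 + 8*(sqrt(807308141072/773719) + 2206606) = -24 + 8*(4*sqrt(39039352975130423)/773719 + 2206606) = -24 + 8*(2206606 + 4*sqrt(39039352975130423)/773719) = -24 + (17652848 + 32*sqrt(39039352975130423)/773719) = 17652824 + 32*sqrt(39039352975130423)/773719 ≈ 1.7661e+7)
Q/1860737 - 3616584/j(-1838, 1396) = (17652824 + 32*sqrt(39039352975130423)/773719)/1860737 - 3616584/(-983) = (17652824 + 32*sqrt(39039352975130423)/773719)*(1/1860737) - 3616584*(-1/983) = (17652824/1860737 + 32*sqrt(39039352975130423)/1439687570903) + 3616584/983 = 6746864388400/1829104471 + 32*sqrt(39039352975130423)/1439687570903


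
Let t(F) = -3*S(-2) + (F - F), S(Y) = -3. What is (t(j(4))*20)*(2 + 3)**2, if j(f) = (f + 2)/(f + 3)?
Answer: 4500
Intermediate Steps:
j(f) = (2 + f)/(3 + f)
t(F) = 9 (t(F) = -3*(-3) + (F - F) = 9 + 0 = 9)
(t(j(4))*20)*(2 + 3)**2 = (9*20)*(2 + 3)**2 = 180*5**2 = 180*25 = 4500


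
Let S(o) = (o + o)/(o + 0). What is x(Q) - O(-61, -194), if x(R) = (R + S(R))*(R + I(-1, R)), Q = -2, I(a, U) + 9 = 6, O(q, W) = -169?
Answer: 169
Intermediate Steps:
I(a, U) = -3 (I(a, U) = -9 + 6 = -3)
S(o) = 2 (S(o) = (2*o)/o = 2)
x(R) = (-3 + R)*(2 + R) (x(R) = (R + 2)*(R - 3) = (2 + R)*(-3 + R) = (-3 + R)*(2 + R))
x(Q) - O(-61, -194) = (-6 + (-2)**2 - 1*(-2)) - 1*(-169) = (-6 + 4 + 2) + 169 = 0 + 169 = 169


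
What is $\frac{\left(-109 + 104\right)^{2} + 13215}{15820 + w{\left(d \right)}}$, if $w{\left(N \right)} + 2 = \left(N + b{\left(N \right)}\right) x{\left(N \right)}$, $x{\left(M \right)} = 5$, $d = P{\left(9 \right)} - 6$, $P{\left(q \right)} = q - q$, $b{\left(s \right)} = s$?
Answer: $\frac{6620}{7879} \approx 0.84021$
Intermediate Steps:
$P{\left(q \right)} = 0$
$d = -6$ ($d = 0 - 6 = -6$)
$w{\left(N \right)} = -2 + 10 N$ ($w{\left(N \right)} = -2 + \left(N + N\right) 5 = -2 + 2 N 5 = -2 + 10 N$)
$\frac{\left(-109 + 104\right)^{2} + 13215}{15820 + w{\left(d \right)}} = \frac{\left(-109 + 104\right)^{2} + 13215}{15820 + \left(-2 + 10 \left(-6\right)\right)} = \frac{\left(-5\right)^{2} + 13215}{15820 - 62} = \frac{25 + 13215}{15820 - 62} = \frac{13240}{15758} = 13240 \cdot \frac{1}{15758} = \frac{6620}{7879}$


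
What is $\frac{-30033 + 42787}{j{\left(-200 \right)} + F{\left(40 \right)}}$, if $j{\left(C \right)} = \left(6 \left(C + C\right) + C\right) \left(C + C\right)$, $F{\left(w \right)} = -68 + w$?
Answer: $\frac{6377}{519986} \approx 0.012264$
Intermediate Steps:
$j{\left(C \right)} = 26 C^{2}$ ($j{\left(C \right)} = \left(6 \cdot 2 C + C\right) 2 C = \left(12 C + C\right) 2 C = 13 C 2 C = 26 C^{2}$)
$\frac{-30033 + 42787}{j{\left(-200 \right)} + F{\left(40 \right)}} = \frac{-30033 + 42787}{26 \left(-200\right)^{2} + \left(-68 + 40\right)} = \frac{12754}{26 \cdot 40000 - 28} = \frac{12754}{1040000 - 28} = \frac{12754}{1039972} = 12754 \cdot \frac{1}{1039972} = \frac{6377}{519986}$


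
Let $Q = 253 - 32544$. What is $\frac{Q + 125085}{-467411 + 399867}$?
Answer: $- \frac{46397}{33772} \approx -1.3738$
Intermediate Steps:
$Q = -32291$ ($Q = 253 - 32544 = -32291$)
$\frac{Q + 125085}{-467411 + 399867} = \frac{-32291 + 125085}{-467411 + 399867} = \frac{92794}{-67544} = 92794 \left(- \frac{1}{67544}\right) = - \frac{46397}{33772}$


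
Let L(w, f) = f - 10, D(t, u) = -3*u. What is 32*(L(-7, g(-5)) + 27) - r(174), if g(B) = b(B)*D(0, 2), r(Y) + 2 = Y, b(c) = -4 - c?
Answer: 180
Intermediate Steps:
r(Y) = -2 + Y
g(B) = 24 + 6*B (g(B) = (-4 - B)*(-3*2) = (-4 - B)*(-6) = 24 + 6*B)
L(w, f) = -10 + f
32*(L(-7, g(-5)) + 27) - r(174) = 32*((-10 + (24 + 6*(-5))) + 27) - (-2 + 174) = 32*((-10 + (24 - 30)) + 27) - 1*172 = 32*((-10 - 6) + 27) - 172 = 32*(-16 + 27) - 172 = 32*11 - 172 = 352 - 172 = 180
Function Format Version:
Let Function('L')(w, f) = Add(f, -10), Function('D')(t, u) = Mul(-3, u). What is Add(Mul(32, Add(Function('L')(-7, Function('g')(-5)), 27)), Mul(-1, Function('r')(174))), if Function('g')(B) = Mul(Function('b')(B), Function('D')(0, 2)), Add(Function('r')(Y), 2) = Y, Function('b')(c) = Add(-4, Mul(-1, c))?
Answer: 180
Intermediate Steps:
Function('r')(Y) = Add(-2, Y)
Function('g')(B) = Add(24, Mul(6, B)) (Function('g')(B) = Mul(Add(-4, Mul(-1, B)), Mul(-3, 2)) = Mul(Add(-4, Mul(-1, B)), -6) = Add(24, Mul(6, B)))
Function('L')(w, f) = Add(-10, f)
Add(Mul(32, Add(Function('L')(-7, Function('g')(-5)), 27)), Mul(-1, Function('r')(174))) = Add(Mul(32, Add(Add(-10, Add(24, Mul(6, -5))), 27)), Mul(-1, Add(-2, 174))) = Add(Mul(32, Add(Add(-10, Add(24, -30)), 27)), Mul(-1, 172)) = Add(Mul(32, Add(Add(-10, -6), 27)), -172) = Add(Mul(32, Add(-16, 27)), -172) = Add(Mul(32, 11), -172) = Add(352, -172) = 180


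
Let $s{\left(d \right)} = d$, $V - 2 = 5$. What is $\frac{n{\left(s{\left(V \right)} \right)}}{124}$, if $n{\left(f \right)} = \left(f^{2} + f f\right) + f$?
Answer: $\frac{105}{124} \approx 0.84677$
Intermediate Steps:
$V = 7$ ($V = 2 + 5 = 7$)
$n{\left(f \right)} = f + 2 f^{2}$ ($n{\left(f \right)} = \left(f^{2} + f^{2}\right) + f = 2 f^{2} + f = f + 2 f^{2}$)
$\frac{n{\left(s{\left(V \right)} \right)}}{124} = \frac{7 \left(1 + 2 \cdot 7\right)}{124} = 7 \left(1 + 14\right) \frac{1}{124} = 7 \cdot 15 \cdot \frac{1}{124} = 105 \cdot \frac{1}{124} = \frac{105}{124}$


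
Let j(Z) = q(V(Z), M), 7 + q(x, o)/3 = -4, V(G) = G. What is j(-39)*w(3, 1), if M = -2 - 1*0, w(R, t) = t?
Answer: -33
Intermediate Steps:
M = -2 (M = -2 + 0 = -2)
q(x, o) = -33 (q(x, o) = -21 + 3*(-4) = -21 - 12 = -33)
j(Z) = -33
j(-39)*w(3, 1) = -33*1 = -33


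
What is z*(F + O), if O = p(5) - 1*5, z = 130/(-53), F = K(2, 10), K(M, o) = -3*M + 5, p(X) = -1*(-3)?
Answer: 390/53 ≈ 7.3585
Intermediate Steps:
p(X) = 3
K(M, o) = 5 - 3*M
F = -1 (F = 5 - 3*2 = 5 - 6 = -1)
z = -130/53 (z = 130*(-1/53) = -130/53 ≈ -2.4528)
O = -2 (O = 3 - 1*5 = 3 - 5 = -2)
z*(F + O) = -130*(-1 - 2)/53 = -130/53*(-3) = 390/53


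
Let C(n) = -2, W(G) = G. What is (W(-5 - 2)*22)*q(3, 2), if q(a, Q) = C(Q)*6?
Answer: 1848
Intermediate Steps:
q(a, Q) = -12 (q(a, Q) = -2*6 = -12)
(W(-5 - 2)*22)*q(3, 2) = ((-5 - 2)*22)*(-12) = -7*22*(-12) = -154*(-12) = 1848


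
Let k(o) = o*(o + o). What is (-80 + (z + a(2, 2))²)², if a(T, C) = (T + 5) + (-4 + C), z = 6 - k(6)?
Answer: 13256881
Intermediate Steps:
k(o) = 2*o² (k(o) = o*(2*o) = 2*o²)
z = -66 (z = 6 - 2*6² = 6 - 2*36 = 6 - 1*72 = 6 - 72 = -66)
a(T, C) = 1 + C + T (a(T, C) = (5 + T) + (-4 + C) = 1 + C + T)
(-80 + (z + a(2, 2))²)² = (-80 + (-66 + (1 + 2 + 2))²)² = (-80 + (-66 + 5)²)² = (-80 + (-61)²)² = (-80 + 3721)² = 3641² = 13256881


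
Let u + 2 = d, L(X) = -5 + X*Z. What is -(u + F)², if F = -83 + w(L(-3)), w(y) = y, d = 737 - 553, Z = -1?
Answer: -9409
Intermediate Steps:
L(X) = -5 - X (L(X) = -5 + X*(-1) = -5 - X)
d = 184
u = 182 (u = -2 + 184 = 182)
F = -85 (F = -83 + (-5 - 1*(-3)) = -83 + (-5 + 3) = -83 - 2 = -85)
-(u + F)² = -(182 - 85)² = -1*97² = -1*9409 = -9409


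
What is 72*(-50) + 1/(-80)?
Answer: -288001/80 ≈ -3600.0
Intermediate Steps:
72*(-50) + 1/(-80) = -3600 - 1/80 = -288001/80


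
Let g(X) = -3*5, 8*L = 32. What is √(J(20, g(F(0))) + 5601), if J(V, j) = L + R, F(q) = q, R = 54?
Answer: √5659 ≈ 75.226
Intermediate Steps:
L = 4 (L = (⅛)*32 = 4)
g(X) = -15
J(V, j) = 58 (J(V, j) = 4 + 54 = 58)
√(J(20, g(F(0))) + 5601) = √(58 + 5601) = √5659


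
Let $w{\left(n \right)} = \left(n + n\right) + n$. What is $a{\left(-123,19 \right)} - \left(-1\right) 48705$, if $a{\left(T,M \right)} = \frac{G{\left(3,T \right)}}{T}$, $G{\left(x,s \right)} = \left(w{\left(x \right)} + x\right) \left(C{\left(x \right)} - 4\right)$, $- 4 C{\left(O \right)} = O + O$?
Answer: $\frac{1996927}{41} \approx 48706.0$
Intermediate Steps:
$C{\left(O \right)} = - \frac{O}{2}$ ($C{\left(O \right)} = - \frac{O + O}{4} = - \frac{2 O}{4} = - \frac{O}{2}$)
$w{\left(n \right)} = 3 n$ ($w{\left(n \right)} = 2 n + n = 3 n$)
$G{\left(x,s \right)} = 4 x \left(-4 - \frac{x}{2}\right)$ ($G{\left(x,s \right)} = \left(3 x + x\right) \left(- \frac{x}{2} - 4\right) = 4 x \left(-4 - \frac{x}{2}\right)$)
$a{\left(T,M \right)} = - \frac{66}{T}$ ($a{\left(T,M \right)} = \frac{2 \cdot 3 \left(-8 - 3\right)}{T} = \frac{2 \cdot 3 \left(-11\right)}{T} = - \frac{66}{T}$)
$a{\left(-123,19 \right)} - \left(-1\right) 48705 = - \frac{66}{-123} - \left(-1\right) 48705 = \left(-66\right) \left(- \frac{1}{123}\right) - -48705 = \frac{22}{41} + 48705 = \frac{1996927}{41}$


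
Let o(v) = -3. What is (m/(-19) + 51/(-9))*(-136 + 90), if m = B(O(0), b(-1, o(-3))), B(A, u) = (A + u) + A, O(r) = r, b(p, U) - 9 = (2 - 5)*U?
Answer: 17342/57 ≈ 304.25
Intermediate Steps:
b(p, U) = 9 - 3*U (b(p, U) = 9 + (2 - 5)*U = 9 - 3*U)
B(A, u) = u + 2*A
m = 18 (m = (9 - 3*(-3)) + 2*0 = (9 + 9) + 0 = 18 + 0 = 18)
(m/(-19) + 51/(-9))*(-136 + 90) = (18/(-19) + 51/(-9))*(-136 + 90) = (18*(-1/19) + 51*(-1/9))*(-46) = (-18/19 - 17/3)*(-46) = -377/57*(-46) = 17342/57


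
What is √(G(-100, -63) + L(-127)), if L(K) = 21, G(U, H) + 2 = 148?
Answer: √167 ≈ 12.923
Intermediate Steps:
G(U, H) = 146 (G(U, H) = -2 + 148 = 146)
√(G(-100, -63) + L(-127)) = √(146 + 21) = √167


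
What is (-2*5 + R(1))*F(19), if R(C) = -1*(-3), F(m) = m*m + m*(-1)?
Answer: -2394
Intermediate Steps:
F(m) = m² - m
R(C) = 3
(-2*5 + R(1))*F(19) = (-2*5 + 3)*(19*(-1 + 19)) = (-10 + 3)*(19*18) = -7*342 = -2394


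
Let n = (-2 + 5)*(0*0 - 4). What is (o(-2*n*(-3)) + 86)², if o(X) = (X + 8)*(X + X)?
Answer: 86527204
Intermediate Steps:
n = -12 (n = 3*(0 - 4) = 3*(-4) = -12)
o(X) = 2*X*(8 + X) (o(X) = (8 + X)*(2*X) = 2*X*(8 + X))
(o(-2*n*(-3)) + 86)² = (2*(-2*(-12)*(-3))*(8 - 2*(-12)*(-3)) + 86)² = (2*(24*(-3))*(8 + 24*(-3)) + 86)² = (2*(-72)*(8 - 72) + 86)² = (2*(-72)*(-64) + 86)² = (9216 + 86)² = 9302² = 86527204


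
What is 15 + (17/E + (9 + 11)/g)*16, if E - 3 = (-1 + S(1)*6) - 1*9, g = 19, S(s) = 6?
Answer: 22713/551 ≈ 41.221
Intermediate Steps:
E = 29 (E = 3 + ((-1 + 6*6) - 1*9) = 3 + ((-1 + 36) - 9) = 3 + (35 - 9) = 3 + 26 = 29)
15 + (17/E + (9 + 11)/g)*16 = 15 + (17/29 + (9 + 11)/19)*16 = 15 + (17*(1/29) + 20*(1/19))*16 = 15 + (17/29 + 20/19)*16 = 15 + (903/551)*16 = 15 + 14448/551 = 22713/551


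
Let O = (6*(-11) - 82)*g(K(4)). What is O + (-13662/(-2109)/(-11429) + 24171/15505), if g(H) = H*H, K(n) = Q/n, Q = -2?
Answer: -57340112344/1617873655 ≈ -35.442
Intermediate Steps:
K(n) = -2/n
g(H) = H**2
O = -37 (O = (6*(-11) - 82)*(-2/4)**2 = (-66 - 82)*(-2*1/4)**2 = -148*(-1/2)**2 = -148*1/4 = -37)
O + (-13662/(-2109)/(-11429) + 24171/15505) = -37 + (-13662/(-2109)/(-11429) + 24171/15505) = -37 + (-13662*(-1/2109)*(-1/11429) + 24171*(1/15505)) = -37 + ((4554/703)*(-1/11429) + 3453/2215) = -37 + (-414/730417 + 3453/2215) = -37 + 2521212891/1617873655 = -57340112344/1617873655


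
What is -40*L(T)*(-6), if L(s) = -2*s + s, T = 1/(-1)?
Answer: 240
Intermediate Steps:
T = -1
L(s) = -s
-40*L(T)*(-6) = -(-40)*(-1)*(-6) = -40*1*(-6) = -40*(-6) = 240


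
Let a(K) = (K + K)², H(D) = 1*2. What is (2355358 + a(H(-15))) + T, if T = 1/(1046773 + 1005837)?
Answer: 4834664226141/2052610 ≈ 2.3554e+6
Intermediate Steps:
H(D) = 2
a(K) = 4*K² (a(K) = (2*K)² = 4*K²)
T = 1/2052610 ≈ 4.8718e-7
(2355358 + a(H(-15))) + T = (2355358 + 4*2²) + 1/2052610 = (2355358 + 4*4) + 1/2052610 = (2355358 + 16) + 1/2052610 = 2355374 + 1/2052610 = 4834664226141/2052610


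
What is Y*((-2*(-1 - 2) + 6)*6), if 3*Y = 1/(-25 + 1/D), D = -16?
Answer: -384/401 ≈ -0.95761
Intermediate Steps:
Y = -16/1203 (Y = 1/(3*(-25 + 1/(-16))) = 1/(3*(-25 - 1/16)) = 1/(3*(-401/16)) = (1/3)*(-16/401) = -16/1203 ≈ -0.013300)
Y*((-2*(-1 - 2) + 6)*6) = -16*(-2*(-1 - 2) + 6)*6/1203 = -16*(-2*(-3) + 6)*6/1203 = -16*(6 + 6)*6/1203 = -64*6/401 = -16/1203*72 = -384/401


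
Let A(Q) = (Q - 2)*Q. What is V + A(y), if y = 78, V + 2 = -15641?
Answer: -9715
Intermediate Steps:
V = -15643 (V = -2 - 15641 = -15643)
A(Q) = Q*(-2 + Q) (A(Q) = (-2 + Q)*Q = Q*(-2 + Q))
V + A(y) = -15643 + 78*(-2 + 78) = -15643 + 78*76 = -15643 + 5928 = -9715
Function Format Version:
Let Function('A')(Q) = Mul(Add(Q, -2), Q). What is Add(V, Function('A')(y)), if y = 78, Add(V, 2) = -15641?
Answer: -9715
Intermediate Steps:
V = -15643 (V = Add(-2, -15641) = -15643)
Function('A')(Q) = Mul(Q, Add(-2, Q)) (Function('A')(Q) = Mul(Add(-2, Q), Q) = Mul(Q, Add(-2, Q)))
Add(V, Function('A')(y)) = Add(-15643, Mul(78, Add(-2, 78))) = Add(-15643, Mul(78, 76)) = Add(-15643, 5928) = -9715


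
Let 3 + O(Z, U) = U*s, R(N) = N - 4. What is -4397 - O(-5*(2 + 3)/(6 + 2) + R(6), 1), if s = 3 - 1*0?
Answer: -4397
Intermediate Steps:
R(N) = -4 + N
s = 3 (s = 3 + 0 = 3)
O(Z, U) = -3 + 3*U (O(Z, U) = -3 + U*3 = -3 + 3*U)
-4397 - O(-5*(2 + 3)/(6 + 2) + R(6), 1) = -4397 - (-3 + 3*1) = -4397 - (-3 + 3) = -4397 - 1*0 = -4397 + 0 = -4397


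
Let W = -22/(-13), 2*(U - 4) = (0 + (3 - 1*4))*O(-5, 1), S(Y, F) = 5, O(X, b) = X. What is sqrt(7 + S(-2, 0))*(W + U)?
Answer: 213*sqrt(3)/13 ≈ 28.379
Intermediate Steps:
U = 13/2 (U = 4 + ((0 + (3 - 1*4))*(-5))/2 = 4 + ((0 + (3 - 4))*(-5))/2 = 4 + ((0 - 1)*(-5))/2 = 4 + (-1*(-5))/2 = 4 + (1/2)*5 = 4 + 5/2 = 13/2 ≈ 6.5000)
W = 22/13 (W = -22*(-1/13) = 22/13 ≈ 1.6923)
sqrt(7 + S(-2, 0))*(W + U) = sqrt(7 + 5)*(22/13 + 13/2) = sqrt(12)*(213/26) = (2*sqrt(3))*(213/26) = 213*sqrt(3)/13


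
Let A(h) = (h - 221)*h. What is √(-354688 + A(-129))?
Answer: I*√309538 ≈ 556.36*I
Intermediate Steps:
A(h) = h*(-221 + h) (A(h) = (-221 + h)*h = h*(-221 + h))
√(-354688 + A(-129)) = √(-354688 - 129*(-221 - 129)) = √(-354688 - 129*(-350)) = √(-354688 + 45150) = √(-309538) = I*√309538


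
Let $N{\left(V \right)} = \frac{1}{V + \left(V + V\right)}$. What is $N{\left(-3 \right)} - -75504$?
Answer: $\frac{679535}{9} \approx 75504.0$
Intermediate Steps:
$N{\left(V \right)} = \frac{1}{3 V}$ ($N{\left(V \right)} = \frac{1}{V + 2 V} = \frac{1}{3 V}$)
$N{\left(-3 \right)} - -75504 = \frac{1}{3 \left(-3\right)} - -75504 = \frac{1}{3} \left(- \frac{1}{3}\right) + 75504 = - \frac{1}{9} + 75504 = \frac{679535}{9}$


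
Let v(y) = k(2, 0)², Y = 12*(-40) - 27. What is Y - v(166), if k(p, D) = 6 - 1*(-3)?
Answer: -588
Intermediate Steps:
k(p, D) = 9 (k(p, D) = 6 + 3 = 9)
Y = -507 (Y = -480 - 27 = -507)
v(y) = 81 (v(y) = 9² = 81)
Y - v(166) = -507 - 1*81 = -507 - 81 = -588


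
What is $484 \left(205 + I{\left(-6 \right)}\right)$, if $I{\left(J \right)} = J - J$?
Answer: $99220$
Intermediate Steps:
$I{\left(J \right)} = 0$
$484 \left(205 + I{\left(-6 \right)}\right) = 484 \left(205 + 0\right) = 484 \cdot 205 = 99220$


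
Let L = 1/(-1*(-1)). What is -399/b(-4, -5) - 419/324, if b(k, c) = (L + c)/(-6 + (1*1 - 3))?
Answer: -258971/324 ≈ -799.29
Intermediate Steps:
L = 1 (L = 1/1 = 1)
b(k, c) = -⅛ - c/8 (b(k, c) = (1 + c)/(-6 + (1*1 - 3)) = (1 + c)/(-6 + (1 - 3)) = (1 + c)/(-6 - 2) = (1 + c)/(-8) = (1 + c)*(-⅛) = -⅛ - c/8)
-399/b(-4, -5) - 419/324 = -399/(-⅛ - ⅛*(-5)) - 419/324 = -399/(-⅛ + 5/8) - 419*1/324 = -399/½ - 419/324 = -399*2 - 419/324 = -798 - 419/324 = -258971/324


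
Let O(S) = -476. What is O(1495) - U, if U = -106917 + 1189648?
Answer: -1083207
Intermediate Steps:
U = 1082731
O(1495) - U = -476 - 1*1082731 = -476 - 1082731 = -1083207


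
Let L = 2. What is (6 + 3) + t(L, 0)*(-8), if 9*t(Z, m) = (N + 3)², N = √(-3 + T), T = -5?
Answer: 73/9 - 32*I*√2/3 ≈ 8.1111 - 15.085*I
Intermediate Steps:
N = 2*I*√2 (N = √(-3 - 5) = √(-8) = 2*I*√2 ≈ 2.8284*I)
t(Z, m) = (3 + 2*I*√2)²/9 (t(Z, m) = (2*I*√2 + 3)²/9 = (3 + 2*I*√2)²/9)
(6 + 3) + t(L, 0)*(-8) = (6 + 3) + (⅑ + 4*I*√2/3)*(-8) = 9 + (-8/9 - 32*I*√2/3) = 73/9 - 32*I*√2/3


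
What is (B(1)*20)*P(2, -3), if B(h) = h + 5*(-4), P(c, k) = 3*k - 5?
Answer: 5320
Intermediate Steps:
P(c, k) = -5 + 3*k
B(h) = -20 + h (B(h) = h - 20 = -20 + h)
(B(1)*20)*P(2, -3) = ((-20 + 1)*20)*(-5 + 3*(-3)) = (-19*20)*(-5 - 9) = -380*(-14) = 5320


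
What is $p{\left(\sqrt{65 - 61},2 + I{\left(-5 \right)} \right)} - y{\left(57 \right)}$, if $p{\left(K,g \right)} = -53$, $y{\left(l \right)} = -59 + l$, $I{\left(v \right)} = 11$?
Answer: $-51$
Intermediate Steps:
$p{\left(\sqrt{65 - 61},2 + I{\left(-5 \right)} \right)} - y{\left(57 \right)} = -53 - \left(-59 + 57\right) = -53 - -2 = -53 + 2 = -51$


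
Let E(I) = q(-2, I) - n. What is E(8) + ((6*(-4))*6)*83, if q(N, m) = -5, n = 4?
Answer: -11961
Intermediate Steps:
E(I) = -9 (E(I) = -5 - 1*4 = -5 - 4 = -9)
E(8) + ((6*(-4))*6)*83 = -9 + ((6*(-4))*6)*83 = -9 - 24*6*83 = -9 - 144*83 = -9 - 11952 = -11961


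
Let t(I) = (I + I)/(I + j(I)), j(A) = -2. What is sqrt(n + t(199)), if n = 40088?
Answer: 3*sqrt(172872622)/197 ≈ 200.22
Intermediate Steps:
t(I) = 2*I/(-2 + I) (t(I) = (I + I)/(I - 2) = (2*I)/(-2 + I) = 2*I/(-2 + I))
sqrt(n + t(199)) = sqrt(40088 + 2*199/(-2 + 199)) = sqrt(40088 + 2*199/197) = sqrt(40088 + 2*199*(1/197)) = sqrt(40088 + 398/197) = sqrt(7897734/197) = 3*sqrt(172872622)/197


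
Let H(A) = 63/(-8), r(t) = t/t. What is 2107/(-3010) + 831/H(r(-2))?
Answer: -22307/210 ≈ -106.22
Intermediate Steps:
r(t) = 1
H(A) = -63/8 (H(A) = 63*(-⅛) = -63/8)
2107/(-3010) + 831/H(r(-2)) = 2107/(-3010) + 831/(-63/8) = 2107*(-1/3010) + 831*(-8/63) = -7/10 - 2216/21 = -22307/210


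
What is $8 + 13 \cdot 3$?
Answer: $47$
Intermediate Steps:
$8 + 13 \cdot 3 = 8 + 39 = 47$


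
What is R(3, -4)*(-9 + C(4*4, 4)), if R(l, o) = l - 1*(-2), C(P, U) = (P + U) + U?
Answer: 75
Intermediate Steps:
C(P, U) = P + 2*U
R(l, o) = 2 + l (R(l, o) = l + 2 = 2 + l)
R(3, -4)*(-9 + C(4*4, 4)) = (2 + 3)*(-9 + (4*4 + 2*4)) = 5*(-9 + (16 + 8)) = 5*(-9 + 24) = 5*15 = 75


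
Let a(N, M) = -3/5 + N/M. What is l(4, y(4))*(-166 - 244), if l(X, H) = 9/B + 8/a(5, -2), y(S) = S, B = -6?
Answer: 51865/31 ≈ 1673.1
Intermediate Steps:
a(N, M) = -⅗ + N/M (a(N, M) = -3*⅕ + N/M = -⅗ + N/M)
l(X, H) = -253/62 (l(X, H) = 9/(-6) + 8/(-⅗ + 5/(-2)) = 9*(-⅙) + 8/(-⅗ + 5*(-½)) = -3/2 + 8/(-⅗ - 5/2) = -3/2 + 8/(-31/10) = -3/2 + 8*(-10/31) = -3/2 - 80/31 = -253/62)
l(4, y(4))*(-166 - 244) = -253*(-166 - 244)/62 = -253/62*(-410) = 51865/31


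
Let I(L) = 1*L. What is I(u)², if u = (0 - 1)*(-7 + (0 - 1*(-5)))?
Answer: 4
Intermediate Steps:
u = 2 (u = -(-7 + (0 + 5)) = -(-7 + 5) = -1*(-2) = 2)
I(L) = L
I(u)² = 2² = 4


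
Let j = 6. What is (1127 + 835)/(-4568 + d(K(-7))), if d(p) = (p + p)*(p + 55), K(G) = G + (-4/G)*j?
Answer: -48069/120916 ≈ -0.39754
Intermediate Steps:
K(G) = G - 24/G (K(G) = G - 4/G*6 = G - 24/G)
d(p) = 2*p*(55 + p) (d(p) = (2*p)*(55 + p) = 2*p*(55 + p))
(1127 + 835)/(-4568 + d(K(-7))) = (1127 + 835)/(-4568 + 2*(-7 - 24/(-7))*(55 + (-7 - 24/(-7)))) = 1962/(-4568 + 2*(-7 - 24*(-⅐))*(55 + (-7 - 24*(-⅐)))) = 1962/(-4568 + 2*(-7 + 24/7)*(55 + (-7 + 24/7))) = 1962/(-4568 + 2*(-25/7)*(55 - 25/7)) = 1962/(-4568 + 2*(-25/7)*(360/7)) = 1962/(-4568 - 18000/49) = 1962/(-241832/49) = 1962*(-49/241832) = -48069/120916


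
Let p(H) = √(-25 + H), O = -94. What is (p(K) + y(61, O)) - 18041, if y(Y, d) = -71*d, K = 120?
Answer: -11367 + √95 ≈ -11357.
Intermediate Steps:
(p(K) + y(61, O)) - 18041 = (√(-25 + 120) - 71*(-94)) - 18041 = (√95 + 6674) - 18041 = (6674 + √95) - 18041 = -11367 + √95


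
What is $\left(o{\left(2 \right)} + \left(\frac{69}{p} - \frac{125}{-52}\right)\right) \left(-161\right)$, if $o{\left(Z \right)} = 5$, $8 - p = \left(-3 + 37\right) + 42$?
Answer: $- \frac{227332}{221} \approx -1028.7$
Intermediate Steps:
$p = -68$ ($p = 8 - \left(\left(-3 + 37\right) + 42\right) = 8 - \left(34 + 42\right) = 8 - 76 = -68$)
$\left(o{\left(2 \right)} + \left(\frac{69}{p} - \frac{125}{-52}\right)\right) \left(-161\right) = \left(5 + \left(\frac{69}{-68} - \frac{125}{-52}\right)\right) \left(-161\right) = \left(5 + \left(69 \left(- \frac{1}{68}\right) - - \frac{125}{52}\right)\right) \left(-161\right) = \left(5 + \left(- \frac{69}{68} + \frac{125}{52}\right)\right) \left(-161\right) = \left(5 + \frac{307}{221}\right) \left(-161\right) = \frac{1412}{221} \left(-161\right) = - \frac{227332}{221}$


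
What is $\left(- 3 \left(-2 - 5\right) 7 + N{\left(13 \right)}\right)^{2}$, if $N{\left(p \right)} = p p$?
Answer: $99856$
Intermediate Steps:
$N{\left(p \right)} = p^{2}$
$\left(- 3 \left(-2 - 5\right) 7 + N{\left(13 \right)}\right)^{2} = \left(- 3 \left(-2 - 5\right) 7 + 13^{2}\right)^{2} = \left(\left(-3\right) \left(-7\right) 7 + 169\right)^{2} = \left(21 \cdot 7 + 169\right)^{2} = \left(147 + 169\right)^{2} = 316^{2} = 99856$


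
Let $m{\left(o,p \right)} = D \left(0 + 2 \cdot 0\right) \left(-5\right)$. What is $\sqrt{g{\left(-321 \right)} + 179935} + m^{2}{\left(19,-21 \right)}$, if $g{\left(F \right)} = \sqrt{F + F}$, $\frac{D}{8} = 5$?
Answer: $\sqrt{179935 + i \sqrt{642}} \approx 424.19 + 0.03 i$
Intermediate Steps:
$D = 40$ ($D = 8 \cdot 5 = 40$)
$g{\left(F \right)} = \sqrt{2} \sqrt{F}$ ($g{\left(F \right)} = \sqrt{2 F} = \sqrt{2} \sqrt{F}$)
$m{\left(o,p \right)} = 0$ ($m{\left(o,p \right)} = 40 \left(0 + 2 \cdot 0\right) \left(-5\right) = 40 \left(0 + 0\right) \left(-5\right) = 40 \cdot 0 \left(-5\right) = 40 \cdot 0 = 0$)
$\sqrt{g{\left(-321 \right)} + 179935} + m^{2}{\left(19,-21 \right)} = \sqrt{\sqrt{2} \sqrt{-321} + 179935} + 0^{2} = \sqrt{\sqrt{2} i \sqrt{321} + 179935} + 0 = \sqrt{i \sqrt{642} + 179935} + 0 = \sqrt{179935 + i \sqrt{642}} + 0 = \sqrt{179935 + i \sqrt{642}}$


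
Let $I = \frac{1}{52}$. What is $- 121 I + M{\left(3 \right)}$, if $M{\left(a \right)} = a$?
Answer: $\frac{35}{52} \approx 0.67308$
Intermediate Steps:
$I = \frac{1}{52} \approx 0.019231$
$- 121 I + M{\left(3 \right)} = \left(-121\right) \frac{1}{52} + 3 = - \frac{121}{52} + 3 = \frac{35}{52}$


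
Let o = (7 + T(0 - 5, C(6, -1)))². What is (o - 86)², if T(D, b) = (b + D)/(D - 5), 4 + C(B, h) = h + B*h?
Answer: 90601/625 ≈ 144.96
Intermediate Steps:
C(B, h) = -4 + h + B*h (C(B, h) = -4 + (h + B*h) = -4 + h + B*h)
T(D, b) = (D + b)/(-5 + D)
o = 1849/25 (o = (7 + ((0 - 5) + (-4 - 1 + 6*(-1)))/(-5 + (0 - 5)))² = (7 + (-5 + (-4 - 1 - 6))/(-5 - 5))² = (7 + (-5 - 11)/(-10))² = (7 - ⅒*(-16))² = (7 + 8/5)² = (43/5)² = 1849/25 ≈ 73.960)
(o - 86)² = (1849/25 - 86)² = (-301/25)² = 90601/625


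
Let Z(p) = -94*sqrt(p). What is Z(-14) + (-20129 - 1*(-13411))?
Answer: -6718 - 94*I*sqrt(14) ≈ -6718.0 - 351.72*I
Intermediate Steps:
Z(-14) + (-20129 - 1*(-13411)) = -94*I*sqrt(14) + (-20129 - 1*(-13411)) = -94*I*sqrt(14) + (-20129 + 13411) = -94*I*sqrt(14) - 6718 = -6718 - 94*I*sqrt(14)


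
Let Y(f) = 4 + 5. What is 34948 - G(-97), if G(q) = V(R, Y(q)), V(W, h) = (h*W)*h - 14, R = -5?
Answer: 35367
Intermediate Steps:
Y(f) = 9
V(W, h) = -14 + W*h² (V(W, h) = (W*h)*h - 14 = W*h² - 14 = -14 + W*h²)
G(q) = -419 (G(q) = -14 - 5*9² = -14 - 5*81 = -14 - 405 = -419)
34948 - G(-97) = 34948 - 1*(-419) = 34948 + 419 = 35367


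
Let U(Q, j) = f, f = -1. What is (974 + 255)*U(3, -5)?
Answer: -1229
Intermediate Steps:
U(Q, j) = -1
(974 + 255)*U(3, -5) = (974 + 255)*(-1) = 1229*(-1) = -1229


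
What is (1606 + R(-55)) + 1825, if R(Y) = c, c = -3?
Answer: 3428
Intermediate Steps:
R(Y) = -3
(1606 + R(-55)) + 1825 = (1606 - 3) + 1825 = 1603 + 1825 = 3428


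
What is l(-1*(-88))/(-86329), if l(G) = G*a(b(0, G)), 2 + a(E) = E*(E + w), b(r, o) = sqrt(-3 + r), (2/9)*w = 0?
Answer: 440/86329 ≈ 0.0050968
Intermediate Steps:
w = 0 (w = (9/2)*0 = 0)
a(E) = -2 + E**2 (a(E) = -2 + E*(E + 0) = -2 + E*E = -2 + E**2)
l(G) = -5*G (l(G) = G*(-2 + (sqrt(-3 + 0))**2) = G*(-2 + (sqrt(-3))**2) = G*(-2 + (I*sqrt(3))**2) = G*(-2 - 3) = G*(-5) = -5*G)
l(-1*(-88))/(-86329) = -(-5)*(-88)/(-86329) = -5*88*(-1/86329) = -440*(-1/86329) = 440/86329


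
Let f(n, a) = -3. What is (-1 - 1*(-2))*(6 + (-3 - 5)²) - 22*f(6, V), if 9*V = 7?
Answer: 136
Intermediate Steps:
V = 7/9 (V = (⅑)*7 = 7/9 ≈ 0.77778)
(-1 - 1*(-2))*(6 + (-3 - 5)²) - 22*f(6, V) = (-1 - 1*(-2))*(6 + (-3 - 5)²) - 22*(-3) = (-1 + 2)*(6 + (-8)²) + 66 = 1*(6 + 64) + 66 = 1*70 + 66 = 70 + 66 = 136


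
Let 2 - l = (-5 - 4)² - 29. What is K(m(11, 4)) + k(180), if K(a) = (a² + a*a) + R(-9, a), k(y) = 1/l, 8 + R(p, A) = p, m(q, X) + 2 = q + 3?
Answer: 13549/50 ≈ 270.98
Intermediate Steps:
m(q, X) = 1 + q (m(q, X) = -2 + (q + 3) = -2 + (3 + q) = 1 + q)
R(p, A) = -8 + p
l = -50 (l = 2 - ((-5 - 4)² - 29) = 2 - ((-9)² - 29) = 2 - (81 - 29) = 2 - 1*52 = 2 - 52 = -50)
k(y) = -1/50 (k(y) = 1/(-50) = -1/50)
K(a) = -17 + 2*a² (K(a) = (a² + a*a) + (-8 - 9) = (a² + a²) - 17 = 2*a² - 17 = -17 + 2*a²)
K(m(11, 4)) + k(180) = (-17 + 2*(1 + 11)²) - 1/50 = (-17 + 2*12²) - 1/50 = (-17 + 2*144) - 1/50 = (-17 + 288) - 1/50 = 271 - 1/50 = 13549/50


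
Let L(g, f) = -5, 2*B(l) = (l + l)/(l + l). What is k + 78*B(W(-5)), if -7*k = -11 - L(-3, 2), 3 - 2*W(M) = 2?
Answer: 279/7 ≈ 39.857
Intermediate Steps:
W(M) = ½ (W(M) = 3/2 - ½*2 = 3/2 - 1 = ½)
B(l) = ½ (B(l) = ((l + l)/(l + l))/2 = ((2*l)/((2*l)))/2 = ((2*l)*(1/(2*l)))/2 = (½)*1 = ½)
k = 6/7 (k = -(-11 - 1*(-5))/7 = -(-11 + 5)/7 = -⅐*(-6) = 6/7 ≈ 0.85714)
k + 78*B(W(-5)) = 6/7 + 78*(½) = 6/7 + 39 = 279/7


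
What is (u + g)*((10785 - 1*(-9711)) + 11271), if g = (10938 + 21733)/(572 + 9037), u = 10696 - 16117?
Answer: -551239175902/3203 ≈ -1.7210e+8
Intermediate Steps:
u = -5421
g = 32671/9609 ≈ 3.4000
(u + g)*((10785 - 1*(-9711)) + 11271) = (-5421 + 32671/9609)*((10785 - 1*(-9711)) + 11271) = -52057718*((10785 + 9711) + 11271)/9609 = -52057718*(20496 + 11271)/9609 = -52057718/9609*31767 = -551239175902/3203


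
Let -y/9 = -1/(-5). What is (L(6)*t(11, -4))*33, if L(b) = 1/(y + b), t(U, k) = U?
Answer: 605/7 ≈ 86.429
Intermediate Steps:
y = -9/5 (y = -(-9)/(-5) = -(-9)*(-1)/5 = -9*⅕ = -9/5 ≈ -1.8000)
L(b) = 1/(-9/5 + b)
(L(6)*t(11, -4))*33 = ((5/(-9 + 5*6))*11)*33 = ((5/(-9 + 30))*11)*33 = ((5/21)*11)*33 = (55/21)*33 = 605/7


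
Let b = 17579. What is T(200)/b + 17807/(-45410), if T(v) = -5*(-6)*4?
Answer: -307580053/798262390 ≈ -0.38531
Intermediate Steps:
T(v) = 120 (T(v) = 30*4 = 120)
T(200)/b + 17807/(-45410) = 120/17579 + 17807/(-45410) = 120*(1/17579) + 17807*(-1/45410) = 120/17579 - 17807/45410 = -307580053/798262390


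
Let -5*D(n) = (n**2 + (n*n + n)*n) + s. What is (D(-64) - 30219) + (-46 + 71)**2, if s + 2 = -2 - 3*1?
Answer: 105989/5 ≈ 21198.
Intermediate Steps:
s = -7 (s = -2 + (-2 - 3*1) = -2 + (-2 - 3) = -2 - 5 = -7)
D(n) = 7/5 - n**2/5 - n*(n + n**2)/5 (D(n) = -((n**2 + (n*n + n)*n) - 7)/5 = -((n**2 + (n**2 + n)*n) - 7)/5 = -((n**2 + (n + n**2)*n) - 7)/5 = -((n**2 + n*(n + n**2)) - 7)/5 = -(-7 + n**2 + n*(n + n**2))/5 = 7/5 - n**2/5 - n*(n + n**2)/5)
(D(-64) - 30219) + (-46 + 71)**2 = ((7/5 - 2/5*(-64)**2 - 1/5*(-64)**3) - 30219) + (-46 + 71)**2 = ((7/5 - 2/5*4096 - 1/5*(-262144)) - 30219) + 25**2 = ((7/5 - 8192/5 + 262144/5) - 30219) + 625 = (253959/5 - 30219) + 625 = 102864/5 + 625 = 105989/5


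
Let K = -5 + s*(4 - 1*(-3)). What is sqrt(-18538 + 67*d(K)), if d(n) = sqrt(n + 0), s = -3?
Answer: sqrt(-18538 + 67*I*sqrt(26)) ≈ 1.255 + 136.16*I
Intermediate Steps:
K = -26 (K = -5 - 3*(4 - 1*(-3)) = -5 - 3*(4 + 3) = -5 - 3*7 = -5 - 21 = -26)
d(n) = sqrt(n)
sqrt(-18538 + 67*d(K)) = sqrt(-18538 + 67*sqrt(-26)) = sqrt(-18538 + 67*(I*sqrt(26))) = sqrt(-18538 + 67*I*sqrt(26))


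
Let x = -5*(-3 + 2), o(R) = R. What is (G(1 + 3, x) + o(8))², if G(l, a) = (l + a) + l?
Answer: 441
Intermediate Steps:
x = 5 (x = -5*(-1) = 5)
G(l, a) = a + 2*l (G(l, a) = (a + l) + l = a + 2*l)
(G(1 + 3, x) + o(8))² = ((5 + 2*(1 + 3)) + 8)² = ((5 + 2*4) + 8)² = ((5 + 8) + 8)² = (13 + 8)² = 21² = 441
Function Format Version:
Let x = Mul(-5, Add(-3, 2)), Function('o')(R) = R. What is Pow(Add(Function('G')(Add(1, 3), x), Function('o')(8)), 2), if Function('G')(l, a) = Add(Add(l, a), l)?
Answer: 441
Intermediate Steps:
x = 5 (x = Mul(-5, -1) = 5)
Function('G')(l, a) = Add(a, Mul(2, l)) (Function('G')(l, a) = Add(Add(a, l), l) = Add(a, Mul(2, l)))
Pow(Add(Function('G')(Add(1, 3), x), Function('o')(8)), 2) = Pow(Add(Add(5, Mul(2, Add(1, 3))), 8), 2) = Pow(Add(Add(5, Mul(2, 4)), 8), 2) = Pow(Add(Add(5, 8), 8), 2) = Pow(Add(13, 8), 2) = Pow(21, 2) = 441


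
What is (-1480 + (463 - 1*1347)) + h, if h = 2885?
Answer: 521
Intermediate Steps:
(-1480 + (463 - 1*1347)) + h = (-1480 + (463 - 1*1347)) + 2885 = (-1480 + (463 - 1347)) + 2885 = (-1480 - 884) + 2885 = -2364 + 2885 = 521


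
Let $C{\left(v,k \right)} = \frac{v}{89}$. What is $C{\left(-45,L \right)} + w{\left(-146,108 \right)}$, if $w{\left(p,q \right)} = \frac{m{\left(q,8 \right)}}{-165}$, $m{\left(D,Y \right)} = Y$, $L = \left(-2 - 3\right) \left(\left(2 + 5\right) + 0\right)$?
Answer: $- \frac{8137}{14685} \approx -0.5541$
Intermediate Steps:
$L = -35$ ($L = - 5 \left(7 + 0\right) = \left(-5\right) 7 = -35$)
$C{\left(v,k \right)} = \frac{v}{89}$ ($C{\left(v,k \right)} = v \frac{1}{89} = \frac{v}{89}$)
$w{\left(p,q \right)} = - \frac{8}{165}$ ($w{\left(p,q \right)} = \frac{8}{-165} = 8 \left(- \frac{1}{165}\right) = - \frac{8}{165}$)
$C{\left(-45,L \right)} + w{\left(-146,108 \right)} = \frac{1}{89} \left(-45\right) - \frac{8}{165} = - \frac{45}{89} - \frac{8}{165} = - \frac{8137}{14685}$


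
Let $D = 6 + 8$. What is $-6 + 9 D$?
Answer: $120$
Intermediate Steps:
$D = 14$
$-6 + 9 D = -6 + 9 \cdot 14 = -6 + 126 = 120$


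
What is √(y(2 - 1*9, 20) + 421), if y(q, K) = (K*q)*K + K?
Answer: I*√2359 ≈ 48.57*I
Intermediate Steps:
y(q, K) = K + q*K² (y(q, K) = q*K² + K = K + q*K²)
√(y(2 - 1*9, 20) + 421) = √(20*(1 + 20*(2 - 1*9)) + 421) = √(20*(1 + 20*(2 - 9)) + 421) = √(20*(1 + 20*(-7)) + 421) = √(20*(1 - 140) + 421) = √(20*(-139) + 421) = √(-2780 + 421) = √(-2359) = I*√2359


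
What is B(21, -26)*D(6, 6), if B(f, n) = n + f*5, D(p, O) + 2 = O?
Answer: 316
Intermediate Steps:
D(p, O) = -2 + O
B(f, n) = n + 5*f
B(21, -26)*D(6, 6) = (-26 + 5*21)*(-2 + 6) = (-26 + 105)*4 = 79*4 = 316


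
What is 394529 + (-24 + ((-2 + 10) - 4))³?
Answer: 386529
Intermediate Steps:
394529 + (-24 + ((-2 + 10) - 4))³ = 394529 + (-24 + (8 - 4))³ = 394529 + (-24 + 4)³ = 394529 + (-20)³ = 394529 - 8000 = 386529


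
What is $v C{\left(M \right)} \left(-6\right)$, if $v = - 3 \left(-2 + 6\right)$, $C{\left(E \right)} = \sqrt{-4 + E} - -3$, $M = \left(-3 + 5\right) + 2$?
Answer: $216$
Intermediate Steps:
$M = 4$ ($M = 2 + 2 = 4$)
$C{\left(E \right)} = 3 + \sqrt{-4 + E}$ ($C{\left(E \right)} = \sqrt{-4 + E} + 3 = 3 + \sqrt{-4 + E}$)
$v = -12$ ($v = \left(-3\right) 4 = -12$)
$v C{\left(M \right)} \left(-6\right) = - 12 \left(3 + \sqrt{-4 + 4}\right) \left(-6\right) = - 12 \left(3 + \sqrt{0}\right) \left(-6\right) = - 12 \left(3 + 0\right) \left(-6\right) = \left(-12\right) 3 \left(-6\right) = \left(-36\right) \left(-6\right) = 216$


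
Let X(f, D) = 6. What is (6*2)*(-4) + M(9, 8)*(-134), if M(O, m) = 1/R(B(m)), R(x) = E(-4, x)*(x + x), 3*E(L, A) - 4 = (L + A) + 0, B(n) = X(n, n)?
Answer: -643/12 ≈ -53.583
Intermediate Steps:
B(n) = 6
E(L, A) = 4/3 + A/3 + L/3 (E(L, A) = 4/3 + ((L + A) + 0)/3 = 4/3 + ((A + L) + 0)/3 = 4/3 + (A + L)/3 = 4/3 + (A/3 + L/3) = 4/3 + A/3 + L/3)
R(x) = 2*x²/3 (R(x) = (4/3 + x/3 + (⅓)*(-4))*(x + x) = (4/3 + x/3 - 4/3)*(2*x) = (x/3)*(2*x) = 2*x²/3)
M(O, m) = 1/24 (M(O, m) = 1/((⅔)*6²) = 1/((⅔)*36) = 1/24)
(6*2)*(-4) + M(9, 8)*(-134) = (6*2)*(-4) + (1/24)*(-134) = 12*(-4) - 67/12 = -48 - 67/12 = -643/12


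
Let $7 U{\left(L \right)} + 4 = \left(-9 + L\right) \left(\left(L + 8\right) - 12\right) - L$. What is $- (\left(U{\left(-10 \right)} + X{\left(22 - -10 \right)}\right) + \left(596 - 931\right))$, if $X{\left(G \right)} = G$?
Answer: $\frac{1849}{7} \approx 264.14$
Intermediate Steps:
$U{\left(L \right)} = - \frac{4}{7} - \frac{L}{7} + \frac{\left(-9 + L\right) \left(-4 + L\right)}{7}$ ($U{\left(L \right)} = - \frac{4}{7} + \frac{\left(-9 + L\right) \left(\left(L + 8\right) - 12\right) - L}{7} = - \frac{4}{7} + \frac{\left(-9 + L\right) \left(\left(8 + L\right) - 12\right) - L}{7} = - \frac{4}{7} + \frac{\left(-9 + L\right) \left(-4 + L\right) - L}{7} = - \frac{4}{7} + \frac{- L + \left(-9 + L\right) \left(-4 + L\right)}{7} = - \frac{4}{7} - \left(\frac{L}{7} - \frac{\left(-9 + L\right) \left(-4 + L\right)}{7}\right) = - \frac{4}{7} - \frac{L}{7} + \frac{\left(-9 + L\right) \left(-4 + L\right)}{7}$)
$- (\left(U{\left(-10 \right)} + X{\left(22 - -10 \right)}\right) + \left(596 - 931\right)) = - (\left(\left(\frac{32}{7} - -20 + \frac{\left(-10\right)^{2}}{7}\right) + \left(22 - -10\right)\right) + \left(596 - 931\right)) = - (\left(\left(\frac{32}{7} + 20 + \frac{1}{7} \cdot 100\right) + \left(22 + 10\right)\right) - 335) = - (\left(\left(\frac{32}{7} + 20 + \frac{100}{7}\right) + 32\right) - 335) = - (\left(\frac{272}{7} + 32\right) - 335) = - (\frac{496}{7} - 335) = \left(-1\right) \left(- \frac{1849}{7}\right) = \frac{1849}{7}$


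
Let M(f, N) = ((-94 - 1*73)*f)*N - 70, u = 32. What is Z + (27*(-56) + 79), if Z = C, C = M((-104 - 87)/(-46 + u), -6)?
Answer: 85170/7 ≈ 12167.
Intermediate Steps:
M(f, N) = -70 - 167*N*f (M(f, N) = ((-94 - 73)*f)*N - 70 = (-167*f)*N - 70 = -167*N*f - 70 = -70 - 167*N*f)
C = 95201/7 (C = -70 - 167*(-6)*(-104 - 87)/(-46 + 32) = -70 - 167*(-6)*(-191/(-14)) = -70 - 167*(-6)*(-191*(-1/14)) = -70 - 167*(-6)*191/14 = -70 + 95691/7 = 95201/7 ≈ 13600.)
Z = 95201/7 ≈ 13600.
Z + (27*(-56) + 79) = 95201/7 + (27*(-56) + 79) = 95201/7 + (-1512 + 79) = 95201/7 - 1433 = 85170/7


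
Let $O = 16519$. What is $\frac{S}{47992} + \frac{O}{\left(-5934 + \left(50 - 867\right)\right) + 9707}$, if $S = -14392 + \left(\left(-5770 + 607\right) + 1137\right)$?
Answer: $\frac{46146015}{8866522} \approx 5.2045$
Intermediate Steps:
$S = -18418$ ($S = -14392 + \left(-5163 + 1137\right) = -14392 - 4026 = -18418$)
$\frac{S}{47992} + \frac{O}{\left(-5934 + \left(50 - 867\right)\right) + 9707} = - \frac{18418}{47992} + \frac{16519}{\left(-5934 + \left(50 - 867\right)\right) + 9707} = \left(-18418\right) \frac{1}{47992} + \frac{16519}{\left(-5934 + \left(50 - 867\right)\right) + 9707} = - \frac{9209}{23996} + \frac{16519}{\left(-5934 - 817\right) + 9707} = - \frac{9209}{23996} + \frac{16519}{-6751 + 9707} = - \frac{9209}{23996} + \frac{16519}{2956} = \frac{46146015}{8866522}$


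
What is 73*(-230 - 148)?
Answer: -27594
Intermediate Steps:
73*(-230 - 148) = 73*(-378) = -27594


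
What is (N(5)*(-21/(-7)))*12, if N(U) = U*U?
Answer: 900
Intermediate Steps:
N(U) = U²
(N(5)*(-21/(-7)))*12 = (5²*(-21/(-7)))*12 = (25*(-21*(-⅐)))*12 = (25*3)*12 = 75*12 = 900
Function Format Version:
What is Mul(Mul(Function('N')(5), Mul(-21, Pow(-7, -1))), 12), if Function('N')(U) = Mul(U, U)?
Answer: 900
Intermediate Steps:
Function('N')(U) = Pow(U, 2)
Mul(Mul(Function('N')(5), Mul(-21, Pow(-7, -1))), 12) = Mul(Mul(Pow(5, 2), Mul(-21, Pow(-7, -1))), 12) = Mul(Mul(25, Mul(-21, Rational(-1, 7))), 12) = Mul(Mul(25, 3), 12) = Mul(75, 12) = 900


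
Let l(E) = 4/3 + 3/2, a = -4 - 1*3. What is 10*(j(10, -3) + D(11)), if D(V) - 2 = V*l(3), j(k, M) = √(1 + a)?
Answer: 995/3 + 10*I*√6 ≈ 331.67 + 24.495*I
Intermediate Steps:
a = -7 (a = -4 - 3 = -7)
l(E) = 17/6 (l(E) = 4*(⅓) + 3*(½) = 4/3 + 3/2 = 17/6)
j(k, M) = I*√6 (j(k, M) = √(1 - 7) = √(-6) = I*√6)
D(V) = 2 + 17*V/6 (D(V) = 2 + V*(17/6) = 2 + 17*V/6)
10*(j(10, -3) + D(11)) = 10*(I*√6 + (2 + (17/6)*11)) = 10*(I*√6 + (2 + 187/6)) = 10*(I*√6 + 199/6) = 10*(199/6 + I*√6) = 995/3 + 10*I*√6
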